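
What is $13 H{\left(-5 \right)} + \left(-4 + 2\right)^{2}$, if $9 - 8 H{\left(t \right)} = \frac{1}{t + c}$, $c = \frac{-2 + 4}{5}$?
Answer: $\frac{873}{46} \approx 18.978$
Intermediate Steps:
$c = \frac{2}{5}$ ($c = \frac{1}{5} \cdot 2 = \frac{2}{5} \approx 0.4$)
$H{\left(t \right)} = \frac{9}{8} - \frac{1}{8 \left(\frac{2}{5} + t\right)}$ ($H{\left(t \right)} = \frac{9}{8} - \frac{1}{8 \left(t + \frac{2}{5}\right)} = \frac{9}{8} - \frac{1}{8 \left(\frac{2}{5} + t\right)}$)
$13 H{\left(-5 \right)} + \left(-4 + 2\right)^{2} = 13 \frac{13 + 45 \left(-5\right)}{8 \left(2 + 5 \left(-5\right)\right)} + \left(-4 + 2\right)^{2} = 13 \frac{13 - 225}{8 \left(2 - 25\right)} + \left(-2\right)^{2} = 13 \cdot \frac{1}{8} \frac{1}{-23} \left(-212\right) + 4 = 13 \cdot \frac{1}{8} \left(- \frac{1}{23}\right) \left(-212\right) + 4 = 13 \cdot \frac{53}{46} + 4 = \frac{689}{46} + 4 = \frac{873}{46}$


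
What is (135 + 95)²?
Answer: 52900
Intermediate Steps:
(135 + 95)² = 230² = 52900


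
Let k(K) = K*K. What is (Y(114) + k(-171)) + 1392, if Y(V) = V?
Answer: 30747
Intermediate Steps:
k(K) = K**2
(Y(114) + k(-171)) + 1392 = (114 + (-171)**2) + 1392 = (114 + 29241) + 1392 = 29355 + 1392 = 30747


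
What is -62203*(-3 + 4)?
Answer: -62203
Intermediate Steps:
-62203*(-3 + 4) = -62203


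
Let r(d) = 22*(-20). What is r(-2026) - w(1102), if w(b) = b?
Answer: -1542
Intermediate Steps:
r(d) = -440
r(-2026) - w(1102) = -440 - 1*1102 = -440 - 1102 = -1542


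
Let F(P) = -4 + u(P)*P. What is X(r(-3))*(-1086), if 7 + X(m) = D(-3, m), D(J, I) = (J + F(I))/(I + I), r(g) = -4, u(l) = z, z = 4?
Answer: 17919/4 ≈ 4479.8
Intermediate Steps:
u(l) = 4
F(P) = -4 + 4*P
D(J, I) = (-4 + J + 4*I)/(2*I) (D(J, I) = (J + (-4 + 4*I))/(I + I) = (-4 + J + 4*I)/((2*I)) = (-4 + J + 4*I)*(1/(2*I)) = (-4 + J + 4*I)/(2*I))
X(m) = -7 + (-7 + 4*m)/(2*m) (X(m) = -7 + (-4 - 3 + 4*m)/(2*m) = -7 + (-7 + 4*m)/(2*m))
X(r(-3))*(-1086) = (-5 - 7/2/(-4))*(-1086) = (-5 - 7/2*(-1/4))*(-1086) = (-5 + 7/8)*(-1086) = -33/8*(-1086) = 17919/4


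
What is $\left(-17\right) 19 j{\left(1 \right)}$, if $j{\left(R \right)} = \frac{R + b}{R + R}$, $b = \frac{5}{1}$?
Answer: $-969$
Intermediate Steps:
$b = 5$ ($b = 5 \cdot 1 = 5$)
$j{\left(R \right)} = \frac{5 + R}{2 R}$ ($j{\left(R \right)} = \frac{R + 5}{R + R} = \frac{5 + R}{2 R}$)
$\left(-17\right) 19 j{\left(1 \right)} = \left(-17\right) 19 \frac{5 + 1}{2 \cdot 1} = - 323 \cdot \frac{1}{2} \cdot 1 \cdot 6 = \left(-323\right) 3 = -969$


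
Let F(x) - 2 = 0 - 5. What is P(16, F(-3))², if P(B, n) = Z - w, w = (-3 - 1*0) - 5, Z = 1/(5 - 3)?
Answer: 289/4 ≈ 72.250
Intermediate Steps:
Z = ½ (Z = 1/2 = ½ ≈ 0.50000)
w = -8 (w = (-3 + 0) - 5 = -3 - 5 = -8)
F(x) = -3 (F(x) = 2 + (0 - 5) = 2 - 5 = -3)
P(B, n) = 17/2 (P(B, n) = ½ - 1*(-8) = ½ + 8 = 17/2)
P(16, F(-3))² = (17/2)² = 289/4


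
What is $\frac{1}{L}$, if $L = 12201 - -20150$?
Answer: $\frac{1}{32351} \approx 3.0911 \cdot 10^{-5}$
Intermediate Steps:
$L = 32351$ ($L = 12201 + 20150 = 32351$)
$\frac{1}{L} = \frac{1}{32351}$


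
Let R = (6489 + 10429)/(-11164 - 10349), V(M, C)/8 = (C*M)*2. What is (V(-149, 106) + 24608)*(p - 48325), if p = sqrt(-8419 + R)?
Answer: 11022739200 - 76032*I*sqrt(3896754350745)/7171 ≈ 1.1023e+10 - 2.093e+7*I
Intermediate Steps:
V(M, C) = 16*C*M (V(M, C) = 8*((C*M)*2) = 8*(2*C*M) = 16*C*M)
R = -16918/21513 (R = 16918/(-21513) = 16918*(-1/21513) = -16918/21513 ≈ -0.78641)
p = I*sqrt(3896754350745)/21513 (p = sqrt(-8419 - 16918/21513) = sqrt(-181134865/21513) = I*sqrt(3896754350745)/21513 ≈ 91.759*I)
(V(-149, 106) + 24608)*(p - 48325) = (16*106*(-149) + 24608)*(I*sqrt(3896754350745)/21513 - 48325) = (-252704 + 24608)*(-48325 + I*sqrt(3896754350745)/21513) = -228096*(-48325 + I*sqrt(3896754350745)/21513) = 11022739200 - 76032*I*sqrt(3896754350745)/7171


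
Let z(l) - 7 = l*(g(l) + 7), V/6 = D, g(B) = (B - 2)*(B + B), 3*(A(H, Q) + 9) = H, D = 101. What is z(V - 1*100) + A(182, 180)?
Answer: 774263666/3 ≈ 2.5809e+8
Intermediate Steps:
A(H, Q) = -9 + H/3
g(B) = 2*B*(-2 + B) (g(B) = (-2 + B)*(2*B) = 2*B*(-2 + B))
V = 606 (V = 6*101 = 606)
z(l) = 7 + l*(7 + 2*l*(-2 + l)) (z(l) = 7 + l*(2*l*(-2 + l) + 7) = 7 + l*(7 + 2*l*(-2 + l)))
z(V - 1*100) + A(182, 180) = (7 + 7*(606 - 1*100) + 2*(606 - 1*100)**2*(-2 + (606 - 1*100))) + (-9 + (1/3)*182) = (7 + 7*(606 - 100) + 2*(606 - 100)**2*(-2 + (606 - 100))) + (-9 + 182/3) = (7 + 7*506 + 2*506**2*(-2 + 506)) + 155/3 = (7 + 3542 + 2*256036*504) + 155/3 = (7 + 3542 + 258084288) + 155/3 = 258087837 + 155/3 = 774263666/3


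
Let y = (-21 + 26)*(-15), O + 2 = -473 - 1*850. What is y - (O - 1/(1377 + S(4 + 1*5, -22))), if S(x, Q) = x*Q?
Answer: 1473751/1179 ≈ 1250.0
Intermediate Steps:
O = -1325 (O = -2 + (-473 - 1*850) = -2 + (-473 - 850) = -2 - 1323 = -1325)
S(x, Q) = Q*x
y = -75 (y = 5*(-15) = -75)
y - (O - 1/(1377 + S(4 + 1*5, -22))) = -75 - (-1325 - 1/(1377 - 22*(4 + 1*5))) = -75 - (-1325 - 1/(1377 - 22*(4 + 5))) = -75 - (-1325 - 1/(1377 - 22*9)) = -75 - (-1325 - 1/(1377 - 198)) = -75 - (-1325 - 1/1179) = -75 - 1*(-1562176/1179) = -75 + 1562176/1179 = 1473751/1179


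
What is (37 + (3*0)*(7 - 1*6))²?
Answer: 1369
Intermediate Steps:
(37 + (3*0)*(7 - 1*6))² = (37 + 0*(7 - 6))² = (37 + 0*1)² = (37 + 0)² = 37² = 1369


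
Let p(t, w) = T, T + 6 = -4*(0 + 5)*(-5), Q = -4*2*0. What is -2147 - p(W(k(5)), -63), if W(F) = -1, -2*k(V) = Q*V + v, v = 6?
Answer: -2241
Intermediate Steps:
Q = 0 (Q = -8*0 = 0)
k(V) = -3 (k(V) = -(0*V + 6)/2 = -(0 + 6)/2 = -½*6 = -3)
T = 94 (T = -6 - 4*(0 + 5)*(-5) = -6 - 4*5*(-5) = -6 - 20*(-5) = -6 + 100 = 94)
p(t, w) = 94
-2147 - p(W(k(5)), -63) = -2147 - 1*94 = -2147 - 94 = -2241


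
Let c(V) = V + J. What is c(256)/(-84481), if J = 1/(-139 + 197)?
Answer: -14849/4899898 ≈ -0.0030305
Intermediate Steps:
J = 1/58 ≈ 0.017241
c(V) = 1/58 + V (c(V) = V + 1/58 = 1/58 + V)
c(256)/(-84481) = (1/58 + 256)/(-84481) = (14849/58)*(-1/84481) = -14849/4899898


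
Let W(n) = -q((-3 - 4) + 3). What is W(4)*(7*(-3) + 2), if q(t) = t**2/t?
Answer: -76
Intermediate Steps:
q(t) = t
W(n) = 4 (W(n) = -((-3 - 4) + 3) = -(-7 + 3) = -1*(-4) = 4)
W(4)*(7*(-3) + 2) = 4*(7*(-3) + 2) = 4*(-21 + 2) = 4*(-19) = -76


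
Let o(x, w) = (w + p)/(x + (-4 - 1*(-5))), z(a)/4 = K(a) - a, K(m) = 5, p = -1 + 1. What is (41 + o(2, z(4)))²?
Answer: 16129/9 ≈ 1792.1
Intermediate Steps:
p = 0
z(a) = 20 - 4*a (z(a) = 4*(5 - a) = 20 - 4*a)
o(x, w) = w/(1 + x) (o(x, w) = (w + 0)/(x + (-4 - 1*(-5))) = w/(x + (-4 + 5)) = w/(x + 1) = w/(1 + x))
(41 + o(2, z(4)))² = (41 + (20 - 4*4)/(1 + 2))² = (41 + (20 - 16)/3)² = (41 + 4*(⅓))² = (41 + 4/3)² = (127/3)² = 16129/9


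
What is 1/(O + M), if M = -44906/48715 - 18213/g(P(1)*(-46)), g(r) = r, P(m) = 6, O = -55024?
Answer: -4481780/246313845307 ≈ -1.8195e-5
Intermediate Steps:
M = 291617413/4481780 (M = -44906/48715 - 18213/(6*(-46)) = -44906*1/48715 - 18213/(-276) = -44906/48715 - 18213*(-1/276) = -44906/48715 + 6071/92 = 291617413/4481780 ≈ 65.067)
1/(O + M) = 1/(-55024 + 291617413/4481780) = 1/(-246313845307/4481780) = -4481780/246313845307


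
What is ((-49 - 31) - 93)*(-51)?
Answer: 8823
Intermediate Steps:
((-49 - 31) - 93)*(-51) = (-80 - 93)*(-51) = -173*(-51) = 8823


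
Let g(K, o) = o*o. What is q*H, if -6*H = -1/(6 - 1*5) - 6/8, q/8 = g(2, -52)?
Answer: 18928/3 ≈ 6309.3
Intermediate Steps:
g(K, o) = o²
q = 21632 (q = 8*(-52)² = 8*2704 = 21632)
H = 7/24 (H = -(-1/(6 - 1*5) - 6/8)/6 = -(-1/(6 - 5) - 6*⅛)/6 = -(-1/1 - ¾)/6 = -(-1*1 - ¾)/6 = -(-1 - ¾)/6 = -⅙*(-7/4) = 7/24 ≈ 0.29167)
q*H = 21632*(7/24) = 18928/3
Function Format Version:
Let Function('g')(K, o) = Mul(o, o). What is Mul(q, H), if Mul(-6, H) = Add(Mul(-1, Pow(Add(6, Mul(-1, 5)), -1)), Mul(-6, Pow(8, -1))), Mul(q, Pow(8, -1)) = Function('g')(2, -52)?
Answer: Rational(18928, 3) ≈ 6309.3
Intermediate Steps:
Function('g')(K, o) = Pow(o, 2)
q = 21632 (q = Mul(8, Pow(-52, 2)) = Mul(8, 2704) = 21632)
H = Rational(7, 24) (H = Mul(Rational(-1, 6), Add(Mul(-1, Pow(Add(6, Mul(-1, 5)), -1)), Mul(-6, Pow(8, -1)))) = Mul(Rational(-1, 6), Add(Mul(-1, Pow(Add(6, -5), -1)), Mul(-6, Rational(1, 8)))) = Mul(Rational(-1, 6), Add(Mul(-1, Pow(1, -1)), Rational(-3, 4))) = Mul(Rational(-1, 6), Add(Mul(-1, 1), Rational(-3, 4))) = Mul(Rational(-1, 6), Add(-1, Rational(-3, 4))) = Mul(Rational(-1, 6), Rational(-7, 4)) = Rational(7, 24) ≈ 0.29167)
Mul(q, H) = Mul(21632, Rational(7, 24)) = Rational(18928, 3)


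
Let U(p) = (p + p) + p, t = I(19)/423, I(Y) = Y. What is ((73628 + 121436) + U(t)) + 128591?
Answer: 45635374/141 ≈ 3.2366e+5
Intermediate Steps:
t = 19/423 ≈ 0.044917
U(p) = 3*p (U(p) = 2*p + p = 3*p)
((73628 + 121436) + U(t)) + 128591 = ((73628 + 121436) + 3*(19/423)) + 128591 = (195064 + 19/141) + 128591 = 27504043/141 + 128591 = 45635374/141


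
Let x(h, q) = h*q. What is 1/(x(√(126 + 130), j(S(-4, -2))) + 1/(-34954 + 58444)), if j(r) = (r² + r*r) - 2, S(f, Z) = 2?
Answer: 23490/2255041 ≈ 0.010417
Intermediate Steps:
j(r) = -2 + 2*r² (j(r) = (r² + r²) - 2 = 2*r² - 2 = -2 + 2*r²)
1/(x(√(126 + 130), j(S(-4, -2))) + 1/(-34954 + 58444)) = 1/(√(126 + 130)*(-2 + 2*2²) + 1/(-34954 + 58444)) = 1/(√256*(-2 + 2*4) + 1/23490) = 1/(16*(-2 + 8) + 1/23490) = 1/(16*6 + 1/23490) = 1/(96 + 1/23490) = 1/(2255041/23490) = 23490/2255041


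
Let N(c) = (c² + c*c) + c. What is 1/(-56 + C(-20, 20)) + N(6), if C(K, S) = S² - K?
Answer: 28393/364 ≈ 78.003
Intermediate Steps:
N(c) = c + 2*c² (N(c) = (c² + c²) + c = 2*c² + c = c + 2*c²)
1/(-56 + C(-20, 20)) + N(6) = 1/(-56 + (20² - 1*(-20))) + 6*(1 + 2*6) = 1/(-56 + (400 + 20)) + 6*(1 + 12) = 1/(-56 + 420) + 6*13 = 1/364 + 78 = 28393/364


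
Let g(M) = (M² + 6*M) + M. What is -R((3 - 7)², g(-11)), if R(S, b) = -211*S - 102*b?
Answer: 7864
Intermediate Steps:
g(M) = M² + 7*M
-R((3 - 7)², g(-11)) = -(-211*(3 - 7)² - (-1122)*(7 - 11)) = -(-211*(-4)² - (-1122)*(-4)) = -(-211*16 - 102*44) = -(-3376 - 4488) = -1*(-7864) = 7864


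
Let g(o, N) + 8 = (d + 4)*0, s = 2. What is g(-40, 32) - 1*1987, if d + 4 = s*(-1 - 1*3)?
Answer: -1995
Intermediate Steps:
d = -12 (d = -4 + 2*(-1 - 1*3) = -4 + 2*(-1 - 3) = -4 + 2*(-4) = -4 - 8 = -12)
g(o, N) = -8 (g(o, N) = -8 + (-12 + 4)*0 = -8 - 8*0 = -8 + 0 = -8)
g(-40, 32) - 1*1987 = -8 - 1*1987 = -8 - 1987 = -1995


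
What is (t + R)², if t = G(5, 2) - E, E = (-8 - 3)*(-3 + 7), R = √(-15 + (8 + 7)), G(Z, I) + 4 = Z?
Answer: 2025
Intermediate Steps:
G(Z, I) = -4 + Z
R = 0 (R = √(-15 + 15) = √0 = 0)
E = -44 (E = -11*4 = -44)
t = 45 (t = (-4 + 5) - 1*(-44) = 1 + 44 = 45)
(t + R)² = (45 + 0)² = 45² = 2025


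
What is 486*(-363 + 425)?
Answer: 30132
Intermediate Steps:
486*(-363 + 425) = 486*62 = 30132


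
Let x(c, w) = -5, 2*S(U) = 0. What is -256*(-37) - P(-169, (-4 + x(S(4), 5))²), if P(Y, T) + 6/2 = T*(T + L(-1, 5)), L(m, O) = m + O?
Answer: 2590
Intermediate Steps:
S(U) = 0 (S(U) = (½)*0 = 0)
L(m, O) = O + m
P(Y, T) = -3 + T*(4 + T) (P(Y, T) = -3 + T*(T + (5 - 1)) = -3 + T*(T + 4) = -3 + T*(4 + T))
-256*(-37) - P(-169, (-4 + x(S(4), 5))²) = -256*(-37) - (-3 + ((-4 - 5)²)² + 4*(-4 - 5)²) = 9472 - (-3 + ((-9)²)² + 4*(-9)²) = 9472 - (-3 + 81² + 4*81) = 9472 - (-3 + 6561 + 324) = 9472 - 1*6882 = 9472 - 6882 = 2590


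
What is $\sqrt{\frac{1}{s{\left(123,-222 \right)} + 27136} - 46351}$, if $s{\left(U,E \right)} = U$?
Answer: $\frac{2 i \sqrt{8610313332543}}{27259} \approx 215.29 i$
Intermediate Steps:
$\sqrt{\frac{1}{s{\left(123,-222 \right)} + 27136} - 46351} = \sqrt{\frac{1}{123 + 27136} - 46351} = \sqrt{\frac{1}{27259} - 46351} = \sqrt{- \frac{1263481908}{27259}} = \frac{2 i \sqrt{8610313332543}}{27259}$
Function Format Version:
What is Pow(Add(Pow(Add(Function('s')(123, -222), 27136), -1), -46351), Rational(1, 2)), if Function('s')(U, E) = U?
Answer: Mul(Rational(2, 27259), I, Pow(8610313332543, Rational(1, 2))) ≈ Mul(215.29, I)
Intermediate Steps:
Pow(Add(Pow(Add(Function('s')(123, -222), 27136), -1), -46351), Rational(1, 2)) = Pow(Add(Pow(Add(123, 27136), -1), -46351), Rational(1, 2)) = Pow(Add(Pow(27259, -1), -46351), Rational(1, 2)) = Pow(Add(Rational(1, 27259), -46351), Rational(1, 2)) = Pow(Rational(-1263481908, 27259), Rational(1, 2)) = Mul(Rational(2, 27259), I, Pow(8610313332543, Rational(1, 2)))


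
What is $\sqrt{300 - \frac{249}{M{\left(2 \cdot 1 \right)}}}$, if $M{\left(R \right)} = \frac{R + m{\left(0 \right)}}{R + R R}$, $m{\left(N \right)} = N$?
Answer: $i \sqrt{447} \approx 21.142 i$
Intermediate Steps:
$M{\left(R \right)} = \frac{R}{R + R^{2}}$ ($M{\left(R \right)} = \frac{R + 0}{R + R R} = \frac{R}{R + R^{2}}$)
$\sqrt{300 - \frac{249}{M{\left(2 \cdot 1 \right)}}} = \sqrt{300 - \frac{249}{\frac{1}{1 + 2 \cdot 1}}} = \sqrt{300 - \frac{249}{\frac{1}{1 + 2}}} = \sqrt{300 - \frac{249}{\frac{1}{3}}} = \sqrt{300 - 249 \frac{1}{\frac{1}{3}}} = \sqrt{300 - 747} = \sqrt{-447} = i \sqrt{447}$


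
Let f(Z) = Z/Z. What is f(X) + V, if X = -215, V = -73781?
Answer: -73780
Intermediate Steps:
f(Z) = 1
f(X) + V = 1 - 73781 = -73780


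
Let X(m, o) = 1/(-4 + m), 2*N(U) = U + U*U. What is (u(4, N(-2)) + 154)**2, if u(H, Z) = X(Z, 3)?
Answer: 212521/9 ≈ 23613.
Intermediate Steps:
N(U) = U/2 + U**2/2 (N(U) = (U + U*U)/2 = (U + U**2)/2 = U/2 + U**2/2)
u(H, Z) = 1/(-4 + Z)
(u(4, N(-2)) + 154)**2 = (1/(-4 + (1/2)*(-2)*(1 - 2)) + 154)**2 = (1/(-4 + (1/2)*(-2)*(-1)) + 154)**2 = (1/(-4 + 1) + 154)**2 = (1/(-3) + 154)**2 = (-1/3 + 154)**2 = (461/3)**2 = 212521/9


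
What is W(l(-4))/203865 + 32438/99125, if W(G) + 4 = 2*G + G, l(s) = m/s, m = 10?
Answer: 2644733173/8083247250 ≈ 0.32719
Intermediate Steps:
l(s) = 10/s
W(G) = -4 + 3*G (W(G) = -4 + (2*G + G) = -4 + 3*G)
W(l(-4))/203865 + 32438/99125 = (-4 + 3*(10/(-4)))/203865 + 32438/99125 = (-4 + 3*(10*(-¼)))*(1/203865) + 32438*(1/99125) = (-4 + 3*(-5/2))*(1/203865) + 32438/99125 = (-4 - 15/2)*(1/203865) + 32438/99125 = -23/2*1/203865 + 32438/99125 = -23/407730 + 32438/99125 = 2644733173/8083247250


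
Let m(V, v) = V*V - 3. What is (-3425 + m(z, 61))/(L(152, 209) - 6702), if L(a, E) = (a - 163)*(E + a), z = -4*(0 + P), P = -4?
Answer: 244/821 ≈ 0.29720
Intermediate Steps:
z = 16 (z = -4*(0 - 4) = -4*(-4) = 16)
L(a, E) = (-163 + a)*(E + a)
m(V, v) = -3 + V**2 (m(V, v) = V**2 - 3 = -3 + V**2)
(-3425 + m(z, 61))/(L(152, 209) - 6702) = (-3425 + (-3 + 16**2))/((152**2 - 163*209 - 163*152 + 209*152) - 6702) = (-3425 + (-3 + 256))/((23104 - 34067 - 24776 + 31768) - 6702) = (-3425 + 253)/(-3971 - 6702) = -3172/(-10673) = -3172*(-1/10673) = 244/821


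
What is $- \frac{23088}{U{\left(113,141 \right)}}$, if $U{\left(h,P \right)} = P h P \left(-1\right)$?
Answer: $\frac{7696}{748851} \approx 0.010277$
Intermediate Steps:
$U{\left(h,P \right)} = - h P^{2}$ ($U{\left(h,P \right)} = h P^{2} \left(-1\right) = - h P^{2}$)
$- \frac{23088}{U{\left(113,141 \right)}} = - \frac{23088}{\left(-1\right) 113 \cdot 141^{2}} = - \frac{23088}{\left(-1\right) 113 \cdot 19881} = - \frac{23088}{-2246553} = \left(-23088\right) \left(- \frac{1}{2246553}\right) = \frac{7696}{748851}$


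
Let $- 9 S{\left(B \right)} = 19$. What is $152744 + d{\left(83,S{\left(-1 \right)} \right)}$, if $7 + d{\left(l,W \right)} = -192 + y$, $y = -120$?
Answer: $152425$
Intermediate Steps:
$S{\left(B \right)} = - \frac{19}{9}$ ($S{\left(B \right)} = \left(- \frac{1}{9}\right) 19 = - \frac{19}{9}$)
$d{\left(l,W \right)} = -319$ ($d{\left(l,W \right)} = -7 - 312 = -319$)
$152744 + d{\left(83,S{\left(-1 \right)} \right)} = 152744 - 319 = 152425$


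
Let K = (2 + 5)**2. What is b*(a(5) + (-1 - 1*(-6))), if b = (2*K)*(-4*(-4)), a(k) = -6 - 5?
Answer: -9408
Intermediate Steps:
a(k) = -11
K = 49 (K = 7**2 = 49)
b = 1568 (b = (2*49)*(-4*(-4)) = 98*16 = 1568)
b*(a(5) + (-1 - 1*(-6))) = 1568*(-11 + (-1 - 1*(-6))) = 1568*(-11 + (-1 + 6)) = 1568*(-11 + 5) = 1568*(-6) = -9408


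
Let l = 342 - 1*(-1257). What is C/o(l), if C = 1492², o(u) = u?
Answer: 2226064/1599 ≈ 1392.2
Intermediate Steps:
l = 1599 (l = 342 + 1257 = 1599)
C = 2226064
C/o(l) = 2226064/1599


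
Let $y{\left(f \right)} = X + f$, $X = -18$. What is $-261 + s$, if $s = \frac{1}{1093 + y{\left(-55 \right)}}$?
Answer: $- \frac{266219}{1020} \approx -261.0$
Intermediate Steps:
$y{\left(f \right)} = -18 + f$
$s = \frac{1}{1020}$ ($s = \frac{1}{1093 - 73} = \frac{1}{1020} \approx 0.00098039$)
$-261 + s = -261 + \frac{1}{1020} = - \frac{266219}{1020}$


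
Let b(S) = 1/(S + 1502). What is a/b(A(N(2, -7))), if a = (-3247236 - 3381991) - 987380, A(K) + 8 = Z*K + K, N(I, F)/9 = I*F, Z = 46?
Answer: 33726335796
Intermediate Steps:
N(I, F) = 9*F*I (N(I, F) = 9*(I*F) = 9*(F*I) = 9*F*I)
A(K) = -8 + 47*K (A(K) = -8 + (46*K + K) = -8 + 47*K)
a = -7616607 (a = -6629227 - 987380 = -7616607)
b(S) = 1/(1502 + S)
a/b(A(N(2, -7))) = -(11379210858 + 357980529*9*(-7)*2) = -(11379210858 - 45105546654) = -7616607/(1/(1502 + (-8 - 5922))) = -7616607/(1/(1502 - 5930)) = -7616607/(1/(-4428)) = -7616607/(-1/4428) = -7616607*(-4428) = 33726335796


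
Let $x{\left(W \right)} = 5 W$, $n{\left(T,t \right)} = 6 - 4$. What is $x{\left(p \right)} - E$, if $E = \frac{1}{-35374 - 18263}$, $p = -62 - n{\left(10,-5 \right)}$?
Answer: $- \frac{17163839}{53637} \approx -320.0$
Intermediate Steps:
$n{\left(T,t \right)} = 2$ ($n{\left(T,t \right)} = 6 - 4 = 2$)
$p = -64$ ($p = -62 - 2 = -64$)
$E = - \frac{1}{53637}$ ($E = \frac{1}{-53637} = - \frac{1}{53637} \approx -1.8644 \cdot 10^{-5}$)
$x{\left(p \right)} - E = 5 \left(-64\right) - - \frac{1}{53637} = -320 + \frac{1}{53637} = - \frac{17163839}{53637}$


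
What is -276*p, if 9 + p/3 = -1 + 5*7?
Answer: -20700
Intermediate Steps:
p = 75 (p = -27 + 3*(-1 + 5*7) = -27 + 3*(-1 + 35) = -27 + 3*34 = -27 + 102 = 75)
-276*p = -276*75 = -20700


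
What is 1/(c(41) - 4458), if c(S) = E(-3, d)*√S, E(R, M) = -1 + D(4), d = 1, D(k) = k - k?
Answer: -4458/19873723 + √41/19873723 ≈ -0.00022399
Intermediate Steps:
D(k) = 0
E(R, M) = -1 (E(R, M) = -1 + 0 = -1)
c(S) = -√S
1/(c(41) - 4458) = 1/(-√41 - 4458) = 1/(-4458 - √41)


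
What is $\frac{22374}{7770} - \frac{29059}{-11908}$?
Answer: $\frac{82036337}{15420860} \approx 5.3198$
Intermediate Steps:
$\frac{22374}{7770} - \frac{29059}{-11908} = 22374 \cdot \frac{1}{7770} - - \frac{29059}{11908} = \frac{3729}{1295} + \frac{29059}{11908} = \frac{82036337}{15420860}$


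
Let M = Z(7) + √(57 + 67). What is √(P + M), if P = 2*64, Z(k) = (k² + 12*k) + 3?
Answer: √(264 + 2*√31) ≈ 16.587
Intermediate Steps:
Z(k) = 3 + k² + 12*k
P = 128
M = 136 + 2*√31 (M = (3 + 7² + 12*7) + √(57 + 67) = (3 + 49 + 84) + √124 = 136 + 2*√31 ≈ 147.14)
√(P + M) = √(128 + (136 + 2*√31)) = √(264 + 2*√31)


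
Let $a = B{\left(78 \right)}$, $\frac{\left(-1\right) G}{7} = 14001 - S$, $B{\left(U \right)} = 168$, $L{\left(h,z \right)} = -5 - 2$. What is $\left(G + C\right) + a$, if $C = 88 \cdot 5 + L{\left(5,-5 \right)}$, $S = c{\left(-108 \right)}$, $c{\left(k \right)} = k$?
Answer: $-98162$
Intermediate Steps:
$L{\left(h,z \right)} = -7$
$S = -108$
$G = -98763$ ($G = - 7 \left(14001 - -108\right) = - 7 \left(14001 + 108\right) = \left(-7\right) 14109 = -98763$)
$a = 168$
$C = 433$ ($C = 88 \cdot 5 - 7 = 440 - 7 = 433$)
$\left(G + C\right) + a = \left(-98763 + 433\right) + 168 = -98330 + 168 = -98162$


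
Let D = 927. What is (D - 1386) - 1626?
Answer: -2085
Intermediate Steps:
(D - 1386) - 1626 = (927 - 1386) - 1626 = -459 - 1626 = -2085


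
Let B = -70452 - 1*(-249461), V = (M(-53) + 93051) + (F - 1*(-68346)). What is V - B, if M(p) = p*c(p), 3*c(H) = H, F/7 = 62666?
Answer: 1265959/3 ≈ 4.2199e+5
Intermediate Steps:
F = 438662 (F = 7*62666 = 438662)
c(H) = H/3
M(p) = p**2/3 (M(p) = p*(p/3) = p**2/3)
V = 1802986/3 (V = ((1/3)*(-53)**2 + 93051) + (438662 - 1*(-68346)) = ((1/3)*2809 + 93051) + (438662 + 68346) = (2809/3 + 93051) + 507008 = 281962/3 + 507008 = 1802986/3 ≈ 6.0100e+5)
B = 179009 (B = -70452 + 249461 = 179009)
V - B = 1802986/3 - 1*179009 = 1802986/3 - 179009 = 1265959/3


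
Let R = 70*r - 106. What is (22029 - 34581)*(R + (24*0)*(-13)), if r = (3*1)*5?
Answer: -11849088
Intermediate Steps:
r = 15 (r = 3*5 = 15)
R = 944 (R = 70*15 - 106 = 1050 - 106 = 944)
(22029 - 34581)*(R + (24*0)*(-13)) = (22029 - 34581)*(944 + (24*0)*(-13)) = -12552*(944 + 0*(-13)) = -12552*(944 + 0) = -12552*944 = -11849088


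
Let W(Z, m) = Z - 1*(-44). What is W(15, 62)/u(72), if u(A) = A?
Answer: 59/72 ≈ 0.81944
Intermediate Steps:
W(Z, m) = 44 + Z (W(Z, m) = Z + 44 = 44 + Z)
W(15, 62)/u(72) = (44 + 15)/72 = 59*(1/72) = 59/72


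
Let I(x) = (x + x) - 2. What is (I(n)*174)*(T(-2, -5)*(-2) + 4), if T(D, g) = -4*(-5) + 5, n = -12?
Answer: 208104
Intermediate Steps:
T(D, g) = 25 (T(D, g) = 20 + 5 = 25)
I(x) = -2 + 2*x (I(x) = 2*x - 2 = -2 + 2*x)
(I(n)*174)*(T(-2, -5)*(-2) + 4) = ((-2 + 2*(-12))*174)*(25*(-2) + 4) = ((-2 - 24)*174)*(-50 + 4) = -26*174*(-46) = -4524*(-46) = 208104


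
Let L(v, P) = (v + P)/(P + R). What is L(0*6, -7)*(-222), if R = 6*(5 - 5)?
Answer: -222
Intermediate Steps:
R = 0 (R = 6*0 = 0)
L(v, P) = (P + v)/P (L(v, P) = (v + P)/(P + 0) = (P + v)/P)
L(0*6, -7)*(-222) = ((-7 + 0*6)/(-7))*(-222) = -(-7 + 0)/7*(-222) = -⅐*(-7)*(-222) = 1*(-222) = -222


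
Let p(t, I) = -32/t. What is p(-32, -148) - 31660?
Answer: -31659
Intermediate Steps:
p(-32, -148) - 31660 = -32/(-32) - 31660 = -32*(-1/32) - 31660 = 1 - 31660 = -31659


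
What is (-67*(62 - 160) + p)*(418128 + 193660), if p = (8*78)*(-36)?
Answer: -9726205624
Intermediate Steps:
p = -22464 (p = 624*(-36) = -22464)
(-67*(62 - 160) + p)*(418128 + 193660) = (-67*(62 - 160) - 22464)*(418128 + 193660) = (-67*(-98) - 22464)*611788 = (6566 - 22464)*611788 = -15898*611788 = -9726205624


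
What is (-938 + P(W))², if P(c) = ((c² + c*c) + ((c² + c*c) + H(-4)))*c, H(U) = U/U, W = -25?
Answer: 4027552369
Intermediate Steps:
H(U) = 1
P(c) = c*(1 + 4*c²) (P(c) = ((c² + c*c) + ((c² + c*c) + 1))*c = ((c² + c²) + ((c² + c²) + 1))*c = (2*c² + (2*c² + 1))*c = (2*c² + (1 + 2*c²))*c = (1 + 4*c²)*c = c*(1 + 4*c²))
(-938 + P(W))² = (-938 + (-25 + 4*(-25)³))² = (-938 + (-25 + 4*(-15625)))² = (-938 + (-25 - 62500))² = (-938 - 62525)² = (-63463)² = 4027552369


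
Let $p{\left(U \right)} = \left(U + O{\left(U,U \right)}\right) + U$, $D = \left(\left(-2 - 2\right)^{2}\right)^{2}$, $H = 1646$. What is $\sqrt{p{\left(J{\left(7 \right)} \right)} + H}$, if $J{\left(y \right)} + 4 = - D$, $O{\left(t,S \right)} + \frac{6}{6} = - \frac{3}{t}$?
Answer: $\frac{\sqrt{19012695}}{130} \approx 33.541$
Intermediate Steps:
$O{\left(t,S \right)} = -1 - \frac{3}{t}$
$D = 256$ ($D = \left(\left(-4\right)^{2}\right)^{2} = 16^{2} = 256$)
$J{\left(y \right)} = -260$ ($J{\left(y \right)} = -4 - 256 = -260$)
$p{\left(U \right)} = 2 U + \frac{-3 - U}{U}$ ($p{\left(U \right)} = \left(U + \frac{-3 - U}{U}\right) + U = 2 U + \frac{-3 - U}{U}$)
$\sqrt{p{\left(J{\left(7 \right)} \right)} + H} = \sqrt{\left(-1 - \frac{3}{-260} + 2 \left(-260\right)\right) + 1646} = \sqrt{\left(-1 - - \frac{3}{260} - 520\right) + 1646} = \sqrt{\left(-1 + \frac{3}{260} - 520\right) + 1646} = \sqrt{- \frac{135457}{260} + 1646} = \sqrt{\frac{292503}{260}} = \frac{\sqrt{19012695}}{130}$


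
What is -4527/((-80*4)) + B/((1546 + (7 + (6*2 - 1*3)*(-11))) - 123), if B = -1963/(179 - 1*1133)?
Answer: 2874447529/203163840 ≈ 14.148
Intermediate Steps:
B = 1963/954 (B = -1963/(179 - 1133) = -1963/(-954) = -1963*(-1/954) = 1963/954 ≈ 2.0577)
-4527/((-80*4)) + B/((1546 + (7 + (6*2 - 1*3)*(-11))) - 123) = -4527/((-80*4)) + 1963/(954*((1546 + (7 + (6*2 - 1*3)*(-11))) - 123)) = -4527/(-320) + 1963/(954*((1546 + (7 + (12 - 3)*(-11))) - 123)) = -4527*(-1/320) + 1963/(954*((1546 + (7 + 9*(-11))) - 123)) = 4527/320 + 1963/(954*((1546 + (7 - 99)) - 123)) = 4527/320 + 1963/(954*((1546 - 92) - 123)) = 4527/320 + 1963/(954*(1454 - 123)) = 4527/320 + (1963/954)/1331 = 4527/320 + (1963/954)*(1/1331) = 4527/320 + 1963/1269774 = 2874447529/203163840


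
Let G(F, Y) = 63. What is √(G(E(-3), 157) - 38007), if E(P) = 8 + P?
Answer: 6*I*√1054 ≈ 194.79*I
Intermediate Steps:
√(G(E(-3), 157) - 38007) = √(63 - 38007) = √(-37944) = 6*I*√1054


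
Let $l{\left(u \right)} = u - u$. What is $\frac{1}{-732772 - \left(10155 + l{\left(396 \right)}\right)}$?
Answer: $- \frac{1}{742927} \approx -1.346 \cdot 10^{-6}$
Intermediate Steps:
$l{\left(u \right)} = 0$
$\frac{1}{-732772 - \left(10155 + l{\left(396 \right)}\right)} = \frac{1}{-732772 - 10155} = \frac{1}{-742927} = - \frac{1}{742927}$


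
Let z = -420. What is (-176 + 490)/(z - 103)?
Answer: -314/523 ≈ -0.60038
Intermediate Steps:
(-176 + 490)/(z - 103) = (-176 + 490)/(-420 - 103) = 314/(-523) = 314*(-1/523) = -314/523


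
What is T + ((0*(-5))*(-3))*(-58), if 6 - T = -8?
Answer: 14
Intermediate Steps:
T = 14 (T = 6 - 1*(-8) = 6 + 8 = 14)
T + ((0*(-5))*(-3))*(-58) = 14 + ((0*(-5))*(-3))*(-58) = 14 + (0*(-3))*(-58) = 14 + 0*(-58) = 14 + 0 = 14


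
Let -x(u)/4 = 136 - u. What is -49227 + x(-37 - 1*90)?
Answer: -50279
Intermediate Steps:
x(u) = -544 + 4*u (x(u) = -4*(136 - u) = -544 + 4*u)
-49227 + x(-37 - 1*90) = -49227 + (-544 + 4*(-37 - 1*90)) = -49227 + (-544 + 4*(-37 - 90)) = -49227 + (-544 + 4*(-127)) = -49227 + (-544 - 508) = -49227 - 1052 = -50279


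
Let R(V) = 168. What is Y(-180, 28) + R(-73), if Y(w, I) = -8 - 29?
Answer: 131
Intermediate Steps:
Y(w, I) = -37
Y(-180, 28) + R(-73) = -37 + 168 = 131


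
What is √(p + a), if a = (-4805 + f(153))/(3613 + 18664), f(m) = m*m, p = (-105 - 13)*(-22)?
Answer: 12*√8949428318/22277 ≈ 50.959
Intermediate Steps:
p = 2596 (p = -118*(-22) = 2596)
f(m) = m²
a = 18604/22277 (a = (-4805 + 153²)/(3613 + 18664) = (-4805 + 23409)/22277 = 18604*(1/22277) = 18604/22277 ≈ 0.83512)
√(p + a) = √(2596 + 18604/22277) = √(57849696/22277) = 12*√8949428318/22277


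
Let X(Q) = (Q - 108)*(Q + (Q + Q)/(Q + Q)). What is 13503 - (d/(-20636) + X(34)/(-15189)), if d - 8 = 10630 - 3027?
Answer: 4232445230851/313440204 ≈ 13503.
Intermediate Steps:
X(Q) = (1 + Q)*(-108 + Q) (X(Q) = (-108 + Q)*(Q + (2*Q)/((2*Q))) = (-108 + Q)*(Q + (2*Q)*(1/(2*Q))) = (-108 + Q)*(Q + 1) = (-108 + Q)*(1 + Q) = (1 + Q)*(-108 + Q))
d = 7611 (d = 8 + (10630 - 3027) = 8 + 7603 = 7611)
13503 - (d/(-20636) + X(34)/(-15189)) = 13503 - (7611/(-20636) + (-108 + 34**2 - 107*34)/(-15189)) = 13503 - (7611*(-1/20636) + (-108 + 1156 - 3638)*(-1/15189)) = 13503 - (-7611/20636 - 2590*(-1/15189)) = 13503 - (-7611/20636 + 2590/15189) = 13503 - 1*(-62156239/313440204) = 13503 + 62156239/313440204 = 4232445230851/313440204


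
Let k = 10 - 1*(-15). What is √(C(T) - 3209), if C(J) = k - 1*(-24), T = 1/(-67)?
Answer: 2*I*√790 ≈ 56.214*I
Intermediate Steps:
T = -1/67 ≈ -0.014925
k = 25 (k = 10 + 15 = 25)
C(J) = 49 (C(J) = 25 - 1*(-24) = 25 + 24 = 49)
√(C(T) - 3209) = √(49 - 3209) = √(-3160) = 2*I*√790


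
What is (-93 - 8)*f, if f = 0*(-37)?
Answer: 0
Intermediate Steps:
f = 0
(-93 - 8)*f = (-93 - 8)*0 = -101*0 = 0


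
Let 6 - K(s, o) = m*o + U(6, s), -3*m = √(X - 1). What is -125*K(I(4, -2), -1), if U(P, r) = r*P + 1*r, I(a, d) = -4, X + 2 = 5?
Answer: -4250 + 125*√2/3 ≈ -4191.1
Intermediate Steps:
X = 3 (X = -2 + 5 = 3)
U(P, r) = r + P*r (U(P, r) = P*r + r = r + P*r)
m = -√2/3 (m = -√(3 - 1)/3 = -√2/3 ≈ -0.47140)
K(s, o) = 6 - 7*s + o*√2/3 (K(s, o) = 6 - ((-√2/3)*o + s*(1 + 6)) = 6 - (-o*√2/3 + s*7) = 6 - (-o*√2/3 + 7*s) = 6 - (7*s - o*√2/3) = 6 + (-7*s + o*√2/3) = 6 - 7*s + o*√2/3)
-125*K(I(4, -2), -1) = -125*(6 - 7*(-4) + (⅓)*(-1)*√2) = -125*(6 + 28 - √2/3) = -125*(34 - √2/3) = -(4250 - 125*√2/3) = -4250 + 125*√2/3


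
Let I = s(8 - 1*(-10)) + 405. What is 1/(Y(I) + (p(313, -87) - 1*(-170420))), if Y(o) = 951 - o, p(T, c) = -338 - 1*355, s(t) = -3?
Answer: 1/170276 ≈ 5.8728e-6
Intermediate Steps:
p(T, c) = -693 (p(T, c) = -338 - 355 = -693)
I = 402 (I = -3 + 405 = 402)
1/(Y(I) + (p(313, -87) - 1*(-170420))) = 1/((951 - 1*402) + (-693 - 1*(-170420))) = 1/((951 - 402) + (-693 + 170420)) = 1/(549 + 169727) = 1/170276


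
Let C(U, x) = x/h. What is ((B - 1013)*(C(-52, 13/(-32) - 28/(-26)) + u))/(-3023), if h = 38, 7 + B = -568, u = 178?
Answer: 1117198891/11946896 ≈ 93.514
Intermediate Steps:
B = -575 (B = -7 - 568 = -575)
C(U, x) = x/38
((B - 1013)*(C(-52, 13/(-32) - 28/(-26)) + u))/(-3023) = ((-575 - 1013)*((13/(-32) - 28/(-26))/38 + 178))/(-3023) = -1588*((13*(-1/32) - 28*(-1/26))/38 + 178)*(-1/3023) = -1588*((-13/32 + 14/13)/38 + 178)*(-1/3023) = -1588*((1/38)*(279/416) + 178)*(-1/3023) = -1588*(279/15808 + 178)*(-1/3023) = -1588*2814103/15808*(-1/3023) = -1117198891/3952*(-1/3023) = 1117198891/11946896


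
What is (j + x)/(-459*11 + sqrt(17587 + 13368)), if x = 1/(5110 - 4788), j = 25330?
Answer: -41180961789/8198585612 - 8156261*sqrt(30955)/8198585612 ≈ -5.1980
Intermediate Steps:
x = 1/322 ≈ 0.0031056
(j + x)/(-459*11 + sqrt(17587 + 13368)) = (25330 + 1/322)/(-459*11 + sqrt(17587 + 13368)) = 8156261/(322*(-5049 + sqrt(30955)))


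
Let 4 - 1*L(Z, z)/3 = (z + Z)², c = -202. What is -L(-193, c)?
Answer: 468063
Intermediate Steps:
L(Z, z) = 12 - 3*(Z + z)² (L(Z, z) = 12 - 3*(z + Z)² = 12 - 3*(Z + z)²)
-L(-193, c) = -(12 - 3*(-193 - 202)²) = -(12 - 3*(-395)²) = -(12 - 3*156025) = -(12 - 468075) = -1*(-468063) = 468063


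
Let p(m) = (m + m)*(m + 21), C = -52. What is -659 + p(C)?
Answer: 2565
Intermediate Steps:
p(m) = 2*m*(21 + m) (p(m) = (2*m)*(21 + m) = 2*m*(21 + m))
-659 + p(C) = -659 + 2*(-52)*(21 - 52) = -659 + 2*(-52)*(-31) = -659 + 3224 = 2565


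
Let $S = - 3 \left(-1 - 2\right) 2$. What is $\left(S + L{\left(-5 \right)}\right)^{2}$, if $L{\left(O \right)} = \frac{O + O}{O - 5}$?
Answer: $361$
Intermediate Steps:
$L{\left(O \right)} = \frac{2 O}{-5 + O}$
$S = 18$ ($S = - 3 \left(\left(-3\right) 2\right) = \left(-3\right) \left(-6\right) = 18$)
$\left(S + L{\left(-5 \right)}\right)^{2} = \left(18 + 2 \left(-5\right) \frac{1}{-5 - 5}\right)^{2} = \left(18 + 2 \left(-5\right) \frac{1}{-10}\right)^{2} = \left(18 + 2 \left(-5\right) \left(- \frac{1}{10}\right)\right)^{2} = \left(18 + 1\right)^{2} = 19^{2} = 361$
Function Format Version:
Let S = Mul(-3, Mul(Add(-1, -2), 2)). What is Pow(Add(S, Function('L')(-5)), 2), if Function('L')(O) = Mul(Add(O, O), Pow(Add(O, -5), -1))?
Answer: 361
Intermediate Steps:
Function('L')(O) = Mul(2, O, Pow(Add(-5, O), -1)) (Function('L')(O) = Mul(Mul(2, O), Pow(Add(-5, O), -1)) = Mul(2, O, Pow(Add(-5, O), -1)))
S = 18 (S = Mul(-3, Mul(-3, 2)) = Mul(-3, -6) = 18)
Pow(Add(S, Function('L')(-5)), 2) = Pow(Add(18, Mul(2, -5, Pow(Add(-5, -5), -1))), 2) = Pow(Add(18, Mul(2, -5, Pow(-10, -1))), 2) = Pow(Add(18, Mul(2, -5, Rational(-1, 10))), 2) = Pow(Add(18, 1), 2) = Pow(19, 2) = 361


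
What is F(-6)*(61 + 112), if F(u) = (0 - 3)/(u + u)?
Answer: 173/4 ≈ 43.250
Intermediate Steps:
F(u) = -3/(2*u) (F(u) = -3*1/(2*u) = -3/(2*u))
F(-6)*(61 + 112) = (-3/2/(-6))*(61 + 112) = -3/2*(-⅙)*173 = (¼)*173 = 173/4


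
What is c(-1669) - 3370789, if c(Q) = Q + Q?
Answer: -3374127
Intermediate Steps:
c(Q) = 2*Q
c(-1669) - 3370789 = 2*(-1669) - 3370789 = -3338 - 3370789 = -3374127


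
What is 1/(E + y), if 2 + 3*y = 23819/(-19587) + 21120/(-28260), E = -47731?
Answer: -3075159/146784476932 ≈ -2.0950e-5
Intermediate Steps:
y = -4062703/3075159 (y = -2/3 + (23819/(-19587) + 21120/(-28260))/3 = -2/3 + (23819*(-1/19587) + 21120*(-1/28260))/3 = -2/3 + (-23819/19587 - 352/471)/3 = -2/3 + (1/3)*(-2012597/1025053) = -2/3 - 2012597/3075159 = -4062703/3075159 ≈ -1.3211)
1/(E + y) = 1/(-47731 - 4062703/3075159) = 1/(-146784476932/3075159) = -3075159/146784476932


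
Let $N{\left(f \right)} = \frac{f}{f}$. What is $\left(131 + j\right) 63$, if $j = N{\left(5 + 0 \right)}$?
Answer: $8316$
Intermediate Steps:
$N{\left(f \right)} = 1$
$j = 1$
$\left(131 + j\right) 63 = \left(131 + 1\right) 63 = 132 \cdot 63 = 8316$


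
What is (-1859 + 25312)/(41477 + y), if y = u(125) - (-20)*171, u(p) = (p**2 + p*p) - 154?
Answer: 23453/75993 ≈ 0.30862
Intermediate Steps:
u(p) = -154 + 2*p**2 (u(p) = (p**2 + p**2) - 154 = 2*p**2 - 154 = -154 + 2*p**2)
y = 34516 (y = (-154 + 2*125**2) - (-20)*171 = (-154 + 2*15625) - 1*(-3420) = (-154 + 31250) + 3420 = 31096 + 3420 = 34516)
(-1859 + 25312)/(41477 + y) = (-1859 + 25312)/(41477 + 34516) = 23453/75993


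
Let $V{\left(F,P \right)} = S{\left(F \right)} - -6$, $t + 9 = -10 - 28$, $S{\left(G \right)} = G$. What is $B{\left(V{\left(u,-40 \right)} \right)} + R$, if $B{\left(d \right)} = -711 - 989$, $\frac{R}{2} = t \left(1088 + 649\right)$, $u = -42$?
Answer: $-164978$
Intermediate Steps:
$t = -47$ ($t = -9 - 38 = -47$)
$V{\left(F,P \right)} = 6 + F$ ($V{\left(F,P \right)} = F - -6 = F + 6 = 6 + F$)
$R = -163278$ ($R = 2 \left(- 47 \left(1088 + 649\right)\right) = 2 \left(\left(-47\right) 1737\right) = 2 \left(-81639\right) = -163278$)
$B{\left(d \right)} = -1700$ ($B{\left(d \right)} = -711 - 989 = -1700$)
$B{\left(V{\left(u,-40 \right)} \right)} + R = -1700 - 163278 = -164978$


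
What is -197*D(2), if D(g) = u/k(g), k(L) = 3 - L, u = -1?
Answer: 197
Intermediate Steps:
D(g) = -1/(3 - g)
-197*D(2) = -197/(-3 + 2) = -197/(-1) = -197*(-1) = 197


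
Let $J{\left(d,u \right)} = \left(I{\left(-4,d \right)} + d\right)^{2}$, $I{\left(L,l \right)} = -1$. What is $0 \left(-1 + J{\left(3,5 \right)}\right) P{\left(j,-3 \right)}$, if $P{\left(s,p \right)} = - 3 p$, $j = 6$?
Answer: $0$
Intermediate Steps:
$J{\left(d,u \right)} = \left(-1 + d\right)^{2}$
$0 \left(-1 + J{\left(3,5 \right)}\right) P{\left(j,-3 \right)} = 0 \left(-1 + \left(-1 + 3\right)^{2}\right) \left(\left(-3\right) \left(-3\right)\right) = 0 \left(-1 + 2^{2}\right) 9 = 0 \left(-1 + 4\right) 9 = 0 \cdot 3 \cdot 9 = 0 \cdot 9 = 0$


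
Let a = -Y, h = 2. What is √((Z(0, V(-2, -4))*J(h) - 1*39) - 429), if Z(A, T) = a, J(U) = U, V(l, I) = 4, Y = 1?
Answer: I*√470 ≈ 21.679*I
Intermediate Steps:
a = -1 (a = -1*1 = -1)
Z(A, T) = -1
√((Z(0, V(-2, -4))*J(h) - 1*39) - 429) = √((-1*2 - 1*39) - 429) = √((-2 - 39) - 429) = √(-41 - 429) = √(-470) = I*√470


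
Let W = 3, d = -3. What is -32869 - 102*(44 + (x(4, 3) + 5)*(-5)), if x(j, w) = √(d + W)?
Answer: -34807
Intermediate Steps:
x(j, w) = 0 (x(j, w) = √(-3 + 3) = √0 = 0)
-32869 - 102*(44 + (x(4, 3) + 5)*(-5)) = -32869 - 102*(44 + (0 + 5)*(-5)) = -32869 - 102*(44 + 5*(-5)) = -32869 - 102*(44 - 25) = -32869 - 102*19 = -32869 - 1938 = -34807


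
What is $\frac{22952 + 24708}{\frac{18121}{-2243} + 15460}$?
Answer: $\frac{106901380}{34658659} \approx 3.0844$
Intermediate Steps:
$\frac{22952 + 24708}{\frac{18121}{-2243} + 15460} = \frac{47660}{18121 \left(- \frac{1}{2243}\right) + 15460} = \frac{47660}{- \frac{18121}{2243} + 15460} = \frac{47660}{\frac{34658659}{2243}} = 47660 \cdot \frac{2243}{34658659} = \frac{106901380}{34658659}$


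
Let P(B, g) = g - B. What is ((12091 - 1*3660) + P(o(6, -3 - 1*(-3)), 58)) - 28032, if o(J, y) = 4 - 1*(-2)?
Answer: -19549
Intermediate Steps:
o(J, y) = 6 (o(J, y) = 4 + 2 = 6)
((12091 - 1*3660) + P(o(6, -3 - 1*(-3)), 58)) - 28032 = ((12091 - 1*3660) + (58 - 1*6)) - 28032 = ((12091 - 3660) + (58 - 6)) - 28032 = (8431 + 52) - 28032 = 8483 - 28032 = -19549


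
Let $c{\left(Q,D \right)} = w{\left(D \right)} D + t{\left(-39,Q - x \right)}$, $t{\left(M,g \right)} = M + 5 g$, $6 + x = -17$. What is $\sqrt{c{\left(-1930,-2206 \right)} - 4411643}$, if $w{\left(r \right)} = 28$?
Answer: $i \sqrt{4482985} \approx 2117.3 i$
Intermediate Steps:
$x = -23$ ($x = -6 - 17 = -23$)
$c{\left(Q,D \right)} = 76 + 5 Q + 28 D$ ($c{\left(Q,D \right)} = 28 D + \left(-39 + 5 \left(Q - -23\right)\right) = 28 D + \left(-39 + 5 \left(Q + 23\right)\right) = 28 D + \left(-39 + 5 \left(23 + Q\right)\right) = 28 D + \left(-39 + \left(115 + 5 Q\right)\right) = 28 D + \left(76 + 5 Q\right) = 76 + 5 Q + 28 D$)
$\sqrt{c{\left(-1930,-2206 \right)} - 4411643} = \sqrt{\left(76 + 5 \left(-1930\right) + 28 \left(-2206\right)\right) - 4411643} = \sqrt{\left(76 - 9650 - 61768\right) - 4411643} = \sqrt{-71342 - 4411643} = \sqrt{-4482985} = i \sqrt{4482985}$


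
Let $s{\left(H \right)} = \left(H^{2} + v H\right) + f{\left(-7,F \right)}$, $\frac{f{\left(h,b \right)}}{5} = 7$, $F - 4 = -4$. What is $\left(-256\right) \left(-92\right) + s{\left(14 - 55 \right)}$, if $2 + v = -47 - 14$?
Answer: $27851$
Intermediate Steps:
$F = 0$ ($F = 4 - 4 = 0$)
$v = -63$ ($v = -2 - 61 = -63$)
$f{\left(h,b \right)} = 35$ ($f{\left(h,b \right)} = 5 \cdot 7 = 35$)
$s{\left(H \right)} = 35 + H^{2} - 63 H$ ($s{\left(H \right)} = \left(H^{2} - 63 H\right) + 35 = 35 + H^{2} - 63 H$)
$\left(-256\right) \left(-92\right) + s{\left(14 - 55 \right)} = \left(-256\right) \left(-92\right) + \left(35 + \left(14 - 55\right)^{2} - 63 \left(14 - 55\right)\right) = 23552 + \left(35 + \left(14 - 55\right)^{2} - 63 \left(14 - 55\right)\right) = 23552 + \left(35 + \left(-41\right)^{2} - -2583\right) = 23552 + \left(35 + 1681 + 2583\right) = 23552 + 4299 = 27851$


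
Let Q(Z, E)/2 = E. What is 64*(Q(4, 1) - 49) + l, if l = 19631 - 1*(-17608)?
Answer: 34231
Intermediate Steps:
Q(Z, E) = 2*E
l = 37239 (l = 19631 + 17608 = 37239)
64*(Q(4, 1) - 49) + l = 64*(2*1 - 49) + 37239 = 64*(2 - 49) + 37239 = 64*(-47) + 37239 = -3008 + 37239 = 34231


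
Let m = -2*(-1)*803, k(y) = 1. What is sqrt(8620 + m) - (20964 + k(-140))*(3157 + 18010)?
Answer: -443766155 + sqrt(10226) ≈ -4.4377e+8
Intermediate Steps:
m = 1606 (m = 2*803 = 1606)
sqrt(8620 + m) - (20964 + k(-140))*(3157 + 18010) = sqrt(8620 + 1606) - (20964 + 1)*(3157 + 18010) = sqrt(10226) - 20965*21167 = sqrt(10226) - 1*443766155 = sqrt(10226) - 443766155 = -443766155 + sqrt(10226)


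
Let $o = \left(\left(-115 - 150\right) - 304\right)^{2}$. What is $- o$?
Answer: $-323761$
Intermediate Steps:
$o = 323761$ ($o = \left(-265 - 304\right)^{2} = \left(-569\right)^{2} = 323761$)
$- o = \left(-1\right) 323761 = -323761$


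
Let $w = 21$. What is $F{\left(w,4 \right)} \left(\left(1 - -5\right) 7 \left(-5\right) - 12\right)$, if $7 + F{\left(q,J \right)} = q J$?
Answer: $-17094$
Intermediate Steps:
$F{\left(q,J \right)} = -7 + J q$ ($F{\left(q,J \right)} = -7 + q J = -7 + J q$)
$F{\left(w,4 \right)} \left(\left(1 - -5\right) 7 \left(-5\right) - 12\right) = \left(-7 + 4 \cdot 21\right) \left(\left(1 - -5\right) 7 \left(-5\right) - 12\right) = \left(-7 + 84\right) \left(\left(1 + 5\right) 7 \left(-5\right) - 12\right) = 77 \left(6 \cdot 7 \left(-5\right) - 12\right) = 77 \left(42 \left(-5\right) - 12\right) = 77 \left(-210 - 12\right) = 77 \left(-222\right) = -17094$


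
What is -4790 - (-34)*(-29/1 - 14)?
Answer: -6252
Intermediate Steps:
-4790 - (-34)*(-29/1 - 14) = -4790 - (-34)*(-29*1 - 14) = -4790 - (-34)*(-29 - 14) = -4790 - (-34)*(-43) = -4790 - 1*1462 = -4790 - 1462 = -6252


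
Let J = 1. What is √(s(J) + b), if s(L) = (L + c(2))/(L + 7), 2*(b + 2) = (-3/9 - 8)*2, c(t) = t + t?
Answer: I*√1398/12 ≈ 3.1158*I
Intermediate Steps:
c(t) = 2*t
b = -31/3 (b = -2 + ((-3/9 - 8)*2)/2 = -2 + ((-3*⅑ - 8)*2)/2 = -2 + ((-⅓ - 8)*2)/2 = -2 + (-25/3*2)/2 = -2 + (½)*(-50/3) = -2 - 25/3 = -31/3 ≈ -10.333)
s(L) = (4 + L)/(7 + L) (s(L) = (L + 2*2)/(L + 7) = (L + 4)/(7 + L) = (4 + L)/(7 + L))
√(s(J) + b) = √((4 + 1)/(7 + 1) - 31/3) = √(5/8 - 31/3) = √(-233/24) = I*√1398/12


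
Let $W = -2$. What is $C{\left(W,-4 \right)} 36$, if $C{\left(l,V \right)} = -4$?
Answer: $-144$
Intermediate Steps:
$C{\left(W,-4 \right)} 36 = \left(-4\right) 36 = -144$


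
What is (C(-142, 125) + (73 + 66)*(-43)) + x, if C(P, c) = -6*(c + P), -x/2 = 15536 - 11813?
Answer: -13321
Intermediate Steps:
x = -7446 (x = -2*(15536 - 11813) = -2*3723 = -7446)
C(P, c) = -6*P - 6*c (C(P, c) = -6*(P + c) = -6*P - 6*c)
(C(-142, 125) + (73 + 66)*(-43)) + x = ((-6*(-142) - 6*125) + (73 + 66)*(-43)) - 7446 = ((852 - 750) + 139*(-43)) - 7446 = (102 - 5977) - 7446 = -5875 - 7446 = -13321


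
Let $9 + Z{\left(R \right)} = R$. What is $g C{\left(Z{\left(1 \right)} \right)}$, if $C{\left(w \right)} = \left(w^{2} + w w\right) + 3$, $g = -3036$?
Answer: $-397716$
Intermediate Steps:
$Z{\left(R \right)} = -9 + R$
$C{\left(w \right)} = 3 + 2 w^{2}$ ($C{\left(w \right)} = \left(w^{2} + w^{2}\right) + 3 = 2 w^{2} + 3 = 3 + 2 w^{2}$)
$g C{\left(Z{\left(1 \right)} \right)} = - 3036 \left(3 + 2 \left(-9 + 1\right)^{2}\right) = - 3036 \left(3 + 2 \left(-8\right)^{2}\right) = - 3036 \left(3 + 2 \cdot 64\right) = - 3036 \left(3 + 128\right) = \left(-3036\right) 131 = -397716$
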